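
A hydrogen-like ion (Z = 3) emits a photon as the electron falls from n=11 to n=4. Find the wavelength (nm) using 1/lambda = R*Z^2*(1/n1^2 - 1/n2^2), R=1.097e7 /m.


1/lambda = R * Z^2 * (1/n1^2 - 1/n2^2)
= 1.097e7 * 3^2 * (1/4^2 - 1/11^2)
= 1.097e7 * 9 * (0.0625 - 0.008264)
= 5.3547e+06 /m
lambda = 1 / 5.3547e+06
= 186.7527 nm

186.7527


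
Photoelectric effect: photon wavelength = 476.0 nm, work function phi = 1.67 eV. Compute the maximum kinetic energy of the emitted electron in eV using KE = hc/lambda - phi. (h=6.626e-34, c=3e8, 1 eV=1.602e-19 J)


E_photon = hc / lambda
= (6.626e-34)(3e8) / (476.0e-9)
= 4.1761e-19 J
= 2.6068 eV
KE = E_photon - phi
= 2.6068 - 1.67
= 0.9368 eV

0.9368


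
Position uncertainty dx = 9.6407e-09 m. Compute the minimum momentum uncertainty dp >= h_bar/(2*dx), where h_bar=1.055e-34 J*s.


dp = h_bar / (2 * dx)
= 1.055e-34 / (2 * 9.6407e-09)
= 1.055e-34 / 1.9281e-08
= 5.4716e-27 kg*m/s

5.4716e-27


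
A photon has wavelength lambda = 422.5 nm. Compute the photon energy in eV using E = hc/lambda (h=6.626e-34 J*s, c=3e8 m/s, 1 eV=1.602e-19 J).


E = hc / lambda
= (6.626e-34)(3e8) / (422.5e-9)
= 1.9878e-25 / 4.2250e-07
= 4.7049e-19 J
Converting to eV: 4.7049e-19 / 1.602e-19
= 2.9369 eV

2.9369


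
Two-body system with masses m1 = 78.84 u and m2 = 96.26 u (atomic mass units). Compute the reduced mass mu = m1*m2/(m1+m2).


mu = m1 * m2 / (m1 + m2)
= 78.84 * 96.26 / (78.84 + 96.26)
= 7589.1384 / 175.1
= 43.3417 u

43.3417


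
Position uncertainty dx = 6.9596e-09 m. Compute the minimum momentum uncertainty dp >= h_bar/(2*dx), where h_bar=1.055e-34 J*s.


dp = h_bar / (2 * dx)
= 1.055e-34 / (2 * 6.9596e-09)
= 1.055e-34 / 1.3919e-08
= 7.5795e-27 kg*m/s

7.5795e-27


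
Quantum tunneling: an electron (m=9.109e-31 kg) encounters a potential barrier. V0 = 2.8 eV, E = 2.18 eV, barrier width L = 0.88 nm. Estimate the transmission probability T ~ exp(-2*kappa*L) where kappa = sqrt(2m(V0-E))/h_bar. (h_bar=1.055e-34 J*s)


V0 - E = 0.62 eV = 9.9324e-20 J
kappa = sqrt(2 * m * (V0-E)) / h_bar
= sqrt(2 * 9.109e-31 * 9.9324e-20) / 1.055e-34
= 4.0320e+09 /m
2*kappa*L = 2 * 4.0320e+09 * 0.88e-9
= 7.0964
T = exp(-7.0964) = 8.280865e-04

8.280865e-04


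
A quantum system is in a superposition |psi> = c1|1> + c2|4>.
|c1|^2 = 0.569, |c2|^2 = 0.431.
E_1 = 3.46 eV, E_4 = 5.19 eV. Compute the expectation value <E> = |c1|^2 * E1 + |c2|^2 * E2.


<E> = |c1|^2 * E1 + |c2|^2 * E2
= 0.569 * 3.46 + 0.431 * 5.19
= 1.9687 + 2.2369
= 4.2056 eV

4.2056


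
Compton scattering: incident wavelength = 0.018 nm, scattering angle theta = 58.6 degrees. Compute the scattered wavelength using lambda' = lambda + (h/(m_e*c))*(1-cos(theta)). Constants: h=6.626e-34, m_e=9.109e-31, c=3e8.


Compton wavelength: h/(m_e*c) = 2.4247e-12 m
d_lambda = 2.4247e-12 * (1 - cos(58.6 deg))
= 2.4247e-12 * 0.47899
= 1.1614e-12 m = 0.001161 nm
lambda' = 0.018 + 0.001161
= 0.019161 nm

0.019161


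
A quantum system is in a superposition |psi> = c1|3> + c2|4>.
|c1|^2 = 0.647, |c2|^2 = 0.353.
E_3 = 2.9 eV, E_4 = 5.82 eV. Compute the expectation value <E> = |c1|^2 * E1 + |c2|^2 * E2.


<E> = |c1|^2 * E1 + |c2|^2 * E2
= 0.647 * 2.9 + 0.353 * 5.82
= 1.8763 + 2.0545
= 3.9308 eV

3.9308


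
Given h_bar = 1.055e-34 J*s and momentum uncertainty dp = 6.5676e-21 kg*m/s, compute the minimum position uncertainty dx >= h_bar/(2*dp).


dx = h_bar / (2 * dp)
= 1.055e-34 / (2 * 6.5676e-21)
= 1.055e-34 / 1.3135e-20
= 8.0319e-15 m

8.0319e-15


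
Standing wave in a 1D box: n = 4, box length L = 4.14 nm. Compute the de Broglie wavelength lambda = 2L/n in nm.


lambda = 2L / n
= 2 * 4.14 / 4
= 8.28 / 4
= 2.07 nm

2.07


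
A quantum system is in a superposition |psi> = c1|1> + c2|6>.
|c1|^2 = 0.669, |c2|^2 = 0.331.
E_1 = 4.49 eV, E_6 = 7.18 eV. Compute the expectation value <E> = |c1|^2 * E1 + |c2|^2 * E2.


<E> = |c1|^2 * E1 + |c2|^2 * E2
= 0.669 * 4.49 + 0.331 * 7.18
= 3.0038 + 2.3766
= 5.3804 eV

5.3804


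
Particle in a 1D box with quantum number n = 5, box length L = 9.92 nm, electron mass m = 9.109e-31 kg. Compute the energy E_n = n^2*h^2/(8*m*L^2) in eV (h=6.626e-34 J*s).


E = n^2 * h^2 / (8 * m * L^2)
= 5^2 * (6.626e-34)^2 / (8 * 9.109e-31 * (9.92e-9)^2)
= 25 * 4.3904e-67 / (8 * 9.109e-31 * 9.8406e-17)
= 1.5306e-20 J
= 0.0955 eV

0.0955


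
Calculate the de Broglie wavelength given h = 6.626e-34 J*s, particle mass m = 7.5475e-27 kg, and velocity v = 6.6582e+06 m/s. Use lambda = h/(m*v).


lambda = h / (m * v)
= 6.626e-34 / (7.5475e-27 * 6.6582e+06)
= 6.626e-34 / 5.0253e-20
= 1.3185e-14 m

1.3185e-14


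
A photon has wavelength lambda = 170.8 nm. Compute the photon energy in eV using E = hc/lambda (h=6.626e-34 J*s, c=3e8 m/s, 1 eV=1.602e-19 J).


E = hc / lambda
= (6.626e-34)(3e8) / (170.8e-9)
= 1.9878e-25 / 1.7080e-07
= 1.1638e-18 J
Converting to eV: 1.1638e-18 / 1.602e-19
= 7.2648 eV

7.2648


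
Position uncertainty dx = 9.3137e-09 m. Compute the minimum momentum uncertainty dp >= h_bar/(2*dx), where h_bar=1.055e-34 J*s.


dp = h_bar / (2 * dx)
= 1.055e-34 / (2 * 9.3137e-09)
= 1.055e-34 / 1.8627e-08
= 5.6637e-27 kg*m/s

5.6637e-27


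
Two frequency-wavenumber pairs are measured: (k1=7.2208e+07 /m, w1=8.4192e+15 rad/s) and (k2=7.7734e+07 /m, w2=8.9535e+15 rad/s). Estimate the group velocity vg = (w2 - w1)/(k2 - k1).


vg = (w2 - w1) / (k2 - k1)
= (8.9535e+15 - 8.4192e+15) / (7.7734e+07 - 7.2208e+07)
= 5.3430e+14 / 5.5260e+06
= 9.6688e+07 m/s

9.6688e+07


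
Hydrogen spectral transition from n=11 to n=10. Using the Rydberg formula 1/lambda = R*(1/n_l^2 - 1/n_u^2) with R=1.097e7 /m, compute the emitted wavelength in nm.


1/lambda = R * (1/n_l^2 - 1/n_u^2)
= 1.097e7 * (1/10^2 - 1/11^2)
= 1.097e7 * (0.01 - 0.008264)
= 1.097e7 * 0.001736
= 1.9039e+04 /m
lambda = 1 / 1.9039e+04 = 52524.2002 nm

52524.2002


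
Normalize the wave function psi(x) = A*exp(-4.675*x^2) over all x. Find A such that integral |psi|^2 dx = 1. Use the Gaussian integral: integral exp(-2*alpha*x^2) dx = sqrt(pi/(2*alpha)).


integral |psi|^2 dx = A^2 * sqrt(pi/(2*alpha)) = 1
A^2 = sqrt(2*alpha/pi)
= sqrt(2 * 4.675 / pi)
= 1.725166
A = sqrt(1.725166)
= 1.3135

1.3135


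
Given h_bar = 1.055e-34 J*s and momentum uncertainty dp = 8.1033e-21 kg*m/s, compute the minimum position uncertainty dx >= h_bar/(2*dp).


dx = h_bar / (2 * dp)
= 1.055e-34 / (2 * 8.1033e-21)
= 1.055e-34 / 1.6207e-20
= 6.5097e-15 m

6.5097e-15


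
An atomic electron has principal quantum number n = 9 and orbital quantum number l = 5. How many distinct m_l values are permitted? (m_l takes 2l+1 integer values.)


m_l ranges from -l to +l in integer steps
So m_l goes from -5 to +5
Count = 2l + 1 = 2*5 + 1
= 11

11


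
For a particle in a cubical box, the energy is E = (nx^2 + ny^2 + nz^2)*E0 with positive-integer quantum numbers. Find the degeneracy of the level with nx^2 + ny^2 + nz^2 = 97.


Enumerate all (nx, ny, nz) with nx^2 + ny^2 + nz^2 = 97:
(5,6,6)
(6,5,6)
(6,6,5)
Total degeneracy = 3

3


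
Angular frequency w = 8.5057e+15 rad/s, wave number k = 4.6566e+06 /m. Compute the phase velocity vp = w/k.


vp = w / k
= 8.5057e+15 / 4.6566e+06
= 1.8266e+09 m/s

1.8266e+09


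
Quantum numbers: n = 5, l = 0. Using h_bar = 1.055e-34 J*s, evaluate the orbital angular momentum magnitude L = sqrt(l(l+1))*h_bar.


L = sqrt(l*(l+1)) * h_bar
= sqrt(0 * 1) * 1.055e-34
= sqrt(0) * 1.055e-34
= 0.0 * 1.055e-34
= 0.0000e+00 J*s

0.0000e+00


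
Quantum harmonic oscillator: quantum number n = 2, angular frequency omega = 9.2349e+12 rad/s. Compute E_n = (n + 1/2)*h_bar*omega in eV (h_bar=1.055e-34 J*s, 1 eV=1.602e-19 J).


E = (n + 1/2) * h_bar * omega
= (2 + 0.5) * 1.055e-34 * 9.2349e+12
= 2.5 * 9.7428e-22
= 2.4357e-21 J
= 0.0152 eV

0.0152


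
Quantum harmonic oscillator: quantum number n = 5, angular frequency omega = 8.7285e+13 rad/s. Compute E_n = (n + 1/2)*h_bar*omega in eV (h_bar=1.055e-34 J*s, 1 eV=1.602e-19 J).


E = (n + 1/2) * h_bar * omega
= (5 + 0.5) * 1.055e-34 * 8.7285e+13
= 5.5 * 9.2086e-21
= 5.0647e-20 J
= 0.3161 eV

0.3161


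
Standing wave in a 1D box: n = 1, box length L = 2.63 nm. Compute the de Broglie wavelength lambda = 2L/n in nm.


lambda = 2L / n
= 2 * 2.63 / 1
= 5.26 / 1
= 5.26 nm

5.26


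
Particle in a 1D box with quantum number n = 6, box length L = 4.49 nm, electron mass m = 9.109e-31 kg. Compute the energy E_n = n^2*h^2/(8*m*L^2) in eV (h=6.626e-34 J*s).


E = n^2 * h^2 / (8 * m * L^2)
= 6^2 * (6.626e-34)^2 / (8 * 9.109e-31 * (4.49e-9)^2)
= 36 * 4.3904e-67 / (8 * 9.109e-31 * 2.0160e-17)
= 1.0759e-19 J
= 0.6716 eV

0.6716


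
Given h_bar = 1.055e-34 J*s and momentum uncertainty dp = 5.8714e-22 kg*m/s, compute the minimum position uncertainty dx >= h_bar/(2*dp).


dx = h_bar / (2 * dp)
= 1.055e-34 / (2 * 5.8714e-22)
= 1.055e-34 / 1.1743e-21
= 8.9842e-14 m

8.9842e-14


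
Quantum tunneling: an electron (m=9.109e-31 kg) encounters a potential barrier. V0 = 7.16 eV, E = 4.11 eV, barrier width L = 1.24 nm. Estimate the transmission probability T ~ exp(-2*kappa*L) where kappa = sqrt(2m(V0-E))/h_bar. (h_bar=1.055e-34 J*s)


V0 - E = 3.05 eV = 4.8861e-19 J
kappa = sqrt(2 * m * (V0-E)) / h_bar
= sqrt(2 * 9.109e-31 * 4.8861e-19) / 1.055e-34
= 8.9429e+09 /m
2*kappa*L = 2 * 8.9429e+09 * 1.24e-9
= 22.1784
T = exp(-22.1784) = 2.333627e-10

2.333627e-10


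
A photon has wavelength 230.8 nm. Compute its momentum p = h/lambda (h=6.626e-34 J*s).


p = h / lambda
= 6.626e-34 / (230.8e-9)
= 6.626e-34 / 2.3080e-07
= 2.8709e-27 kg*m/s

2.8709e-27


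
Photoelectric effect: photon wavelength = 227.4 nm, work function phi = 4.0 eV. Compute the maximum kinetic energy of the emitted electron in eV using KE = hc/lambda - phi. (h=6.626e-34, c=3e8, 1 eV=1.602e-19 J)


E_photon = hc / lambda
= (6.626e-34)(3e8) / (227.4e-9)
= 8.7414e-19 J
= 5.4566 eV
KE = E_photon - phi
= 5.4566 - 4.0
= 1.4566 eV

1.4566


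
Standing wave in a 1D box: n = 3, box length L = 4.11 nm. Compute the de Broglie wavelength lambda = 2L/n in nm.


lambda = 2L / n
= 2 * 4.11 / 3
= 8.22 / 3
= 2.74 nm

2.74


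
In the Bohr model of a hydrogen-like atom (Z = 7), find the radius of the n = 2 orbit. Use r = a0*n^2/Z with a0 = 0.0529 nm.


r = a0 * n^2 / Z
= 0.0529 * 2^2 / 7
= 0.0529 * 4 / 7
= 0.0302 nm

0.0302


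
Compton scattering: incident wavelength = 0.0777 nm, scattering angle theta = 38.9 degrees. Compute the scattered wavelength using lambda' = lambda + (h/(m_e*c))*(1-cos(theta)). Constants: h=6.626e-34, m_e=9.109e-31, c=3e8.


Compton wavelength: h/(m_e*c) = 2.4247e-12 m
d_lambda = 2.4247e-12 * (1 - cos(38.9 deg))
= 2.4247e-12 * 0.221757
= 5.3770e-13 m = 0.000538 nm
lambda' = 0.0777 + 0.000538
= 0.078238 nm

0.078238


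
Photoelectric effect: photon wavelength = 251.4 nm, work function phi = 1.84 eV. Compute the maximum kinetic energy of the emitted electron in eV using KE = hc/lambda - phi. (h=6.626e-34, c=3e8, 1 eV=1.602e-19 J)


E_photon = hc / lambda
= (6.626e-34)(3e8) / (251.4e-9)
= 7.9069e-19 J
= 4.9357 eV
KE = E_photon - phi
= 4.9357 - 1.84
= 3.0957 eV

3.0957


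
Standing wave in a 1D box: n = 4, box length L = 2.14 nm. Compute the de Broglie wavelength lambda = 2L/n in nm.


lambda = 2L / n
= 2 * 2.14 / 4
= 4.28 / 4
= 1.07 nm

1.07


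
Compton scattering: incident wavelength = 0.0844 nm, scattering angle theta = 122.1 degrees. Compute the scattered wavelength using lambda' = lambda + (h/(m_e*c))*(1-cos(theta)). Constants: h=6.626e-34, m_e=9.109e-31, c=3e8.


Compton wavelength: h/(m_e*c) = 2.4247e-12 m
d_lambda = 2.4247e-12 * (1 - cos(122.1 deg))
= 2.4247e-12 * 1.531399
= 3.7132e-12 m = 0.003713 nm
lambda' = 0.0844 + 0.003713
= 0.088113 nm

0.088113


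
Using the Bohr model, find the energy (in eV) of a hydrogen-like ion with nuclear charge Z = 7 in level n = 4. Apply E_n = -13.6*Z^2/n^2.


E_n = -13.6 * Z^2 / n^2
= -13.6 * 7^2 / 4^2
= -13.6 * 49 / 16
= -41.65 eV

-41.65


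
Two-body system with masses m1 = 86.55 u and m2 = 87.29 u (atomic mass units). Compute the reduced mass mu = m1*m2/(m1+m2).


mu = m1 * m2 / (m1 + m2)
= 86.55 * 87.29 / (86.55 + 87.29)
= 7554.9495 / 173.84
= 43.4592 u

43.4592


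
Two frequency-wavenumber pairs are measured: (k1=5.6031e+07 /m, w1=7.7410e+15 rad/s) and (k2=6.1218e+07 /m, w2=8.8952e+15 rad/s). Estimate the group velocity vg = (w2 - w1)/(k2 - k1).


vg = (w2 - w1) / (k2 - k1)
= (8.8952e+15 - 7.7410e+15) / (6.1218e+07 - 5.6031e+07)
= 1.1542e+15 / 5.1870e+06
= 2.2252e+08 m/s

2.2252e+08


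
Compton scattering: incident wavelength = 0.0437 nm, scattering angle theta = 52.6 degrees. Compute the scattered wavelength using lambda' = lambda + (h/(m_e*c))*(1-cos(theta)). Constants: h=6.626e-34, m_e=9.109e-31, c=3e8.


Compton wavelength: h/(m_e*c) = 2.4247e-12 m
d_lambda = 2.4247e-12 * (1 - cos(52.6 deg))
= 2.4247e-12 * 0.392624
= 9.5200e-13 m = 0.000952 nm
lambda' = 0.0437 + 0.000952
= 0.044652 nm

0.044652


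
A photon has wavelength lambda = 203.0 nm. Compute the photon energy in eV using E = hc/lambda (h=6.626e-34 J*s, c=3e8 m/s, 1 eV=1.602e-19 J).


E = hc / lambda
= (6.626e-34)(3e8) / (203.0e-9)
= 1.9878e-25 / 2.0300e-07
= 9.7921e-19 J
Converting to eV: 9.7921e-19 / 1.602e-19
= 6.1124 eV

6.1124


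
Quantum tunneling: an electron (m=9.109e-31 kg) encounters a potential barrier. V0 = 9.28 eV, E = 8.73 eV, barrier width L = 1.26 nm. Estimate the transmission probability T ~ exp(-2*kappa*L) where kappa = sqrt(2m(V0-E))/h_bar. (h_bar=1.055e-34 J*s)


V0 - E = 0.55 eV = 8.8110e-20 J
kappa = sqrt(2 * m * (V0-E)) / h_bar
= sqrt(2 * 9.109e-31 * 8.8110e-20) / 1.055e-34
= 3.7976e+09 /m
2*kappa*L = 2 * 3.7976e+09 * 1.26e-9
= 9.57
T = exp(-9.57) = 6.979278e-05

6.979278e-05


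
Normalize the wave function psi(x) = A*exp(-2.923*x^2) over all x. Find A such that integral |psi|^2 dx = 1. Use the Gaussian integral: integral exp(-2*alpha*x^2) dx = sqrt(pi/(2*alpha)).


integral |psi|^2 dx = A^2 * sqrt(pi/(2*alpha)) = 1
A^2 = sqrt(2*alpha/pi)
= sqrt(2 * 2.923 / pi)
= 1.364126
A = sqrt(1.364126)
= 1.168

1.168


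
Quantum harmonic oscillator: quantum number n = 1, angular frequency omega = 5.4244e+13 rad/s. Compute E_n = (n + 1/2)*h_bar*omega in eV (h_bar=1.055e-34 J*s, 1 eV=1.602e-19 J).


E = (n + 1/2) * h_bar * omega
= (1 + 0.5) * 1.055e-34 * 5.4244e+13
= 1.5 * 5.7227e-21
= 8.5841e-21 J
= 0.0536 eV

0.0536


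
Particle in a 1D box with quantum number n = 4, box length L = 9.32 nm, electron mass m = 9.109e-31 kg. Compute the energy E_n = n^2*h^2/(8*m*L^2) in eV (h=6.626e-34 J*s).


E = n^2 * h^2 / (8 * m * L^2)
= 4^2 * (6.626e-34)^2 / (8 * 9.109e-31 * (9.32e-9)^2)
= 16 * 4.3904e-67 / (8 * 9.109e-31 * 8.6862e-17)
= 1.1098e-20 J
= 0.0693 eV

0.0693


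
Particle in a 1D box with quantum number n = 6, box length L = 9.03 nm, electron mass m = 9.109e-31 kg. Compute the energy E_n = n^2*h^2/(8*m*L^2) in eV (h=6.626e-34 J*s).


E = n^2 * h^2 / (8 * m * L^2)
= 6^2 * (6.626e-34)^2 / (8 * 9.109e-31 * (9.03e-9)^2)
= 36 * 4.3904e-67 / (8 * 9.109e-31 * 8.1541e-17)
= 2.6599e-20 J
= 0.166 eV

0.166


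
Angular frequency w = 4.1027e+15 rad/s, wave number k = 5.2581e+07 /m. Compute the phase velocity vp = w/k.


vp = w / k
= 4.1027e+15 / 5.2581e+07
= 7.8026e+07 m/s

7.8026e+07


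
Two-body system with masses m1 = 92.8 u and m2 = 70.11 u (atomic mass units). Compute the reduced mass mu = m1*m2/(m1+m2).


mu = m1 * m2 / (m1 + m2)
= 92.8 * 70.11 / (92.8 + 70.11)
= 6506.208 / 162.91
= 39.9374 u

39.9374


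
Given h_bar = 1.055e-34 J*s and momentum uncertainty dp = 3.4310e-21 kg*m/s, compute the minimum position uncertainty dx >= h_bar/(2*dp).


dx = h_bar / (2 * dp)
= 1.055e-34 / (2 * 3.4310e-21)
= 1.055e-34 / 6.8620e-21
= 1.5375e-14 m

1.5375e-14


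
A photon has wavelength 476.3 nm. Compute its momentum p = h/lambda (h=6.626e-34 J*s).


p = h / lambda
= 6.626e-34 / (476.3e-9)
= 6.626e-34 / 4.7630e-07
= 1.3911e-27 kg*m/s

1.3911e-27


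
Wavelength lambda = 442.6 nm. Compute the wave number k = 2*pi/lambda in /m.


k = 2 * pi / lambda
= 6.2832 / (442.6e-9)
= 6.2832 / 4.4260e-07
= 1.4196e+07 /m

1.4196e+07


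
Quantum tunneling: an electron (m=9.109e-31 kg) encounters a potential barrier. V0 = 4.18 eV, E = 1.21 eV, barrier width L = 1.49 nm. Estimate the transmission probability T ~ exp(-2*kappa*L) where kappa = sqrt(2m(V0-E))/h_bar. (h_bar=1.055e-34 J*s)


V0 - E = 2.97 eV = 4.7579e-19 J
kappa = sqrt(2 * m * (V0-E)) / h_bar
= sqrt(2 * 9.109e-31 * 4.7579e-19) / 1.055e-34
= 8.8249e+09 /m
2*kappa*L = 2 * 8.8249e+09 * 1.49e-9
= 26.2981
T = exp(-26.2981) = 3.792274e-12

3.792274e-12


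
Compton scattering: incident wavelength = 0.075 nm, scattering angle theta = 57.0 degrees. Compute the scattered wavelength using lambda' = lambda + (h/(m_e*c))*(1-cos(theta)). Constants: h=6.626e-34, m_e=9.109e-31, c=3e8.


Compton wavelength: h/(m_e*c) = 2.4247e-12 m
d_lambda = 2.4247e-12 * (1 - cos(57.0 deg))
= 2.4247e-12 * 0.455361
= 1.1041e-12 m = 0.001104 nm
lambda' = 0.075 + 0.001104
= 0.076104 nm

0.076104


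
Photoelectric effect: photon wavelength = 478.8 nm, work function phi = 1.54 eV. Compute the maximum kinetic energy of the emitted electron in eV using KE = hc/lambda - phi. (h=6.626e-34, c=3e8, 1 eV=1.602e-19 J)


E_photon = hc / lambda
= (6.626e-34)(3e8) / (478.8e-9)
= 4.1516e-19 J
= 2.5915 eV
KE = E_photon - phi
= 2.5915 - 1.54
= 1.0515 eV

1.0515


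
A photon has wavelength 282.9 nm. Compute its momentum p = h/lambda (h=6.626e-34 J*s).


p = h / lambda
= 6.626e-34 / (282.9e-9)
= 6.626e-34 / 2.8290e-07
= 2.3422e-27 kg*m/s

2.3422e-27


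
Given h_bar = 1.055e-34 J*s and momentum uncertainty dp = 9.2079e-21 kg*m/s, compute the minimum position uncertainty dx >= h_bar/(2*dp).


dx = h_bar / (2 * dp)
= 1.055e-34 / (2 * 9.2079e-21)
= 1.055e-34 / 1.8416e-20
= 5.7288e-15 m

5.7288e-15


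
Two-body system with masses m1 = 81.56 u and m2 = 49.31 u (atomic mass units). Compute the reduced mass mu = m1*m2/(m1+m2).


mu = m1 * m2 / (m1 + m2)
= 81.56 * 49.31 / (81.56 + 49.31)
= 4021.7236 / 130.87
= 30.7307 u

30.7307


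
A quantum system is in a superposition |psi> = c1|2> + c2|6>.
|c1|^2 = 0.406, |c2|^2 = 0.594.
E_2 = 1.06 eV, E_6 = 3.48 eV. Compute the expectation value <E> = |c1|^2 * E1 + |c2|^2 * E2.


<E> = |c1|^2 * E1 + |c2|^2 * E2
= 0.406 * 1.06 + 0.594 * 3.48
= 0.4304 + 2.0671
= 2.4975 eV

2.4975


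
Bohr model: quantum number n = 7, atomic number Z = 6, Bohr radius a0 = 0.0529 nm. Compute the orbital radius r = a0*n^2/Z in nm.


r = a0 * n^2 / Z
= 0.0529 * 7^2 / 6
= 0.0529 * 49 / 6
= 0.432 nm

0.432


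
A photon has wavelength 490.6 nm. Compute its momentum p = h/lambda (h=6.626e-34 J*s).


p = h / lambda
= 6.626e-34 / (490.6e-9)
= 6.626e-34 / 4.9060e-07
= 1.3506e-27 kg*m/s

1.3506e-27


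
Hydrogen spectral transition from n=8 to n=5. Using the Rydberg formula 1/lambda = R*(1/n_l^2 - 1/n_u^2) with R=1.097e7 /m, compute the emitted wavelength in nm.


1/lambda = R * (1/n_l^2 - 1/n_u^2)
= 1.097e7 * (1/5^2 - 1/8^2)
= 1.097e7 * (0.04 - 0.015625)
= 1.097e7 * 0.024375
= 2.6739e+05 /m
lambda = 1 / 2.6739e+05 = 3739.8032 nm

3739.8032


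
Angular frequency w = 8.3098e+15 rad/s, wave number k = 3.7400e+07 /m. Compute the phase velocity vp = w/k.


vp = w / k
= 8.3098e+15 / 3.7400e+07
= 2.2219e+08 m/s

2.2219e+08


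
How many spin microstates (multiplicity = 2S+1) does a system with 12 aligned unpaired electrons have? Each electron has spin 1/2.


Total spin S = N * (1/2) = 12 * 0.5 = 6.0
Spin multiplicity = 2S + 1
= 2 * 6.0 + 1
= 13

13


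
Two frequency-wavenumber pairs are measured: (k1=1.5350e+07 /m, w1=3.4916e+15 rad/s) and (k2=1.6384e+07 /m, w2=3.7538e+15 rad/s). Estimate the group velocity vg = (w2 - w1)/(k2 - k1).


vg = (w2 - w1) / (k2 - k1)
= (3.7538e+15 - 3.4916e+15) / (1.6384e+07 - 1.5350e+07)
= 2.6220e+14 / 1.0340e+06
= 2.5358e+08 m/s

2.5358e+08


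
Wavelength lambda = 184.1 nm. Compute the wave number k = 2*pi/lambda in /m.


k = 2 * pi / lambda
= 6.2832 / (184.1e-9)
= 6.2832 / 1.8410e-07
= 3.4129e+07 /m

3.4129e+07


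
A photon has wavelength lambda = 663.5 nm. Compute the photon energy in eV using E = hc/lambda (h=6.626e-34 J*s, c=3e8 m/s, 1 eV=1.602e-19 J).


E = hc / lambda
= (6.626e-34)(3e8) / (663.5e-9)
= 1.9878e-25 / 6.6350e-07
= 2.9959e-19 J
Converting to eV: 2.9959e-19 / 1.602e-19
= 1.8701 eV

1.8701


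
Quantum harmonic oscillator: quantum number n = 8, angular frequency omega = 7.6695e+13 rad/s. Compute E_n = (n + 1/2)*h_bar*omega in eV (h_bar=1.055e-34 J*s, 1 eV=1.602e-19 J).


E = (n + 1/2) * h_bar * omega
= (8 + 0.5) * 1.055e-34 * 7.6695e+13
= 8.5 * 8.0913e-21
= 6.8776e-20 J
= 0.4293 eV

0.4293


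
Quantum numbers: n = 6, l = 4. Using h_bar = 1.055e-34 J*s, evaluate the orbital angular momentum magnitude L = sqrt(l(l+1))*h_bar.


L = sqrt(l*(l+1)) * h_bar
= sqrt(4 * 5) * 1.055e-34
= sqrt(20) * 1.055e-34
= 4.4721 * 1.055e-34
= 4.7181e-34 J*s

4.7181e-34


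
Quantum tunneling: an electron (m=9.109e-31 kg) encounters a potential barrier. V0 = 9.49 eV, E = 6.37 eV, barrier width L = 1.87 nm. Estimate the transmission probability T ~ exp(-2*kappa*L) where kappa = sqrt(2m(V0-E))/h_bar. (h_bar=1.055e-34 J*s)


V0 - E = 3.12 eV = 4.9982e-19 J
kappa = sqrt(2 * m * (V0-E)) / h_bar
= sqrt(2 * 9.109e-31 * 4.9982e-19) / 1.055e-34
= 9.0450e+09 /m
2*kappa*L = 2 * 9.0450e+09 * 1.87e-9
= 33.8281
T = exp(-33.8281) = 2.035298e-15

2.035298e-15


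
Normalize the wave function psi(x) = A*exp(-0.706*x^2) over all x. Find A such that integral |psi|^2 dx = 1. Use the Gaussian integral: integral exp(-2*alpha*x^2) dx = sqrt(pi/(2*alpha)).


integral |psi|^2 dx = A^2 * sqrt(pi/(2*alpha)) = 1
A^2 = sqrt(2*alpha/pi)
= sqrt(2 * 0.706 / pi)
= 0.670413
A = sqrt(0.670413)
= 0.8188

0.8188


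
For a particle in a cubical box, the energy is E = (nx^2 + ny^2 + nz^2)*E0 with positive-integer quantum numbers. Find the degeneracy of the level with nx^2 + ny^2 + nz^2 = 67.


Enumerate all (nx, ny, nz) with nx^2 + ny^2 + nz^2 = 67:
(3,3,7)
(3,7,3)
(7,3,3)
Total degeneracy = 3

3


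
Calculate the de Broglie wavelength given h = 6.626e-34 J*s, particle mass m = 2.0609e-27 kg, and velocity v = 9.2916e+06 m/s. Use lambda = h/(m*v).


lambda = h / (m * v)
= 6.626e-34 / (2.0609e-27 * 9.2916e+06)
= 6.626e-34 / 1.9149e-20
= 3.4602e-14 m

3.4602e-14


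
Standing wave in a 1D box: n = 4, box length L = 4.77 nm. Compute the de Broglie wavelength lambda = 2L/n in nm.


lambda = 2L / n
= 2 * 4.77 / 4
= 9.54 / 4
= 2.385 nm

2.385


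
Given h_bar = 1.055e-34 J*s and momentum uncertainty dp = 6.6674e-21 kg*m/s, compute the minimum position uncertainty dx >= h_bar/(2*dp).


dx = h_bar / (2 * dp)
= 1.055e-34 / (2 * 6.6674e-21)
= 1.055e-34 / 1.3335e-20
= 7.9116e-15 m

7.9116e-15


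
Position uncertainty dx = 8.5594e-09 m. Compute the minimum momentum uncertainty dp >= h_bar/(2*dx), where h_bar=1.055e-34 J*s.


dp = h_bar / (2 * dx)
= 1.055e-34 / (2 * 8.5594e-09)
= 1.055e-34 / 1.7119e-08
= 6.1628e-27 kg*m/s

6.1628e-27


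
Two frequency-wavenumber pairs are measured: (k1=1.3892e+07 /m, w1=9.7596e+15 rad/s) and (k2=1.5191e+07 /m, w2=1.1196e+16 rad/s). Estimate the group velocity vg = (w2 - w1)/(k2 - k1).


vg = (w2 - w1) / (k2 - k1)
= (1.1196e+16 - 9.7596e+15) / (1.5191e+07 - 1.3892e+07)
= 1.4364e+15 / 1.2990e+06
= 1.1058e+09 m/s

1.1058e+09


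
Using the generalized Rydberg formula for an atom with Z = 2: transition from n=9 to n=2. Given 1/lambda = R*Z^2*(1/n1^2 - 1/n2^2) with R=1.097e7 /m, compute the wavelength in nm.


1/lambda = R * Z^2 * (1/n1^2 - 1/n2^2)
= 1.097e7 * 2^2 * (1/2^2 - 1/9^2)
= 1.097e7 * 4 * (0.25 - 0.012346)
= 1.0428e+07 /m
lambda = 1 / 1.0428e+07
= 95.8932 nm

95.8932


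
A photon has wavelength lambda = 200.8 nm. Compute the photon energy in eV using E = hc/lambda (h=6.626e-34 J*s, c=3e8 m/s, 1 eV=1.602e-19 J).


E = hc / lambda
= (6.626e-34)(3e8) / (200.8e-9)
= 1.9878e-25 / 2.0080e-07
= 9.8994e-19 J
Converting to eV: 9.8994e-19 / 1.602e-19
= 6.1794 eV

6.1794


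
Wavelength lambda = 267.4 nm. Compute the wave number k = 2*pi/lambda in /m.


k = 2 * pi / lambda
= 6.2832 / (267.4e-9)
= 6.2832 / 2.6740e-07
= 2.3497e+07 /m

2.3497e+07


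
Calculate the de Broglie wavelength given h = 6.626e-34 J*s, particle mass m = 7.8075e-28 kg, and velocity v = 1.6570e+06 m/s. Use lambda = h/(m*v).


lambda = h / (m * v)
= 6.626e-34 / (7.8075e-28 * 1.6570e+06)
= 6.626e-34 / 1.2937e-21
= 5.1217e-13 m

5.1217e-13


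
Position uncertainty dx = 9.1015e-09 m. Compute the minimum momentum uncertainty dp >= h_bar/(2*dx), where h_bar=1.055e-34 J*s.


dp = h_bar / (2 * dx)
= 1.055e-34 / (2 * 9.1015e-09)
= 1.055e-34 / 1.8203e-08
= 5.7957e-27 kg*m/s

5.7957e-27


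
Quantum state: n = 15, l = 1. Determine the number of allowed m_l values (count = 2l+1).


m_l ranges from -l to +l in integer steps
So m_l goes from -1 to +1
Count = 2l + 1 = 2*1 + 1
= 3

3


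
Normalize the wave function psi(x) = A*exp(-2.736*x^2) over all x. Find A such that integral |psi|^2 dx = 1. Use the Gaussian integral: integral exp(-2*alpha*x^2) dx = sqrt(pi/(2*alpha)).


integral |psi|^2 dx = A^2 * sqrt(pi/(2*alpha)) = 1
A^2 = sqrt(2*alpha/pi)
= sqrt(2 * 2.736 / pi)
= 1.31977
A = sqrt(1.31977)
= 1.1488

1.1488


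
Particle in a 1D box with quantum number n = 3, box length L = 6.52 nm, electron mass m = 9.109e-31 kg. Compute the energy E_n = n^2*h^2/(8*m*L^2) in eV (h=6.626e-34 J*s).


E = n^2 * h^2 / (8 * m * L^2)
= 3^2 * (6.626e-34)^2 / (8 * 9.109e-31 * (6.52e-9)^2)
= 9 * 4.3904e-67 / (8 * 9.109e-31 * 4.2510e-17)
= 1.2755e-20 J
= 0.0796 eV

0.0796


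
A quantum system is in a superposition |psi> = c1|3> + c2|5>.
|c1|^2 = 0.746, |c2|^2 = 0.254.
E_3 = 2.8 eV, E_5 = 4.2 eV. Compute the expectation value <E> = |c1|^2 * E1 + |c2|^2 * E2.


<E> = |c1|^2 * E1 + |c2|^2 * E2
= 0.746 * 2.8 + 0.254 * 4.2
= 2.0888 + 1.0668
= 3.1556 eV

3.1556


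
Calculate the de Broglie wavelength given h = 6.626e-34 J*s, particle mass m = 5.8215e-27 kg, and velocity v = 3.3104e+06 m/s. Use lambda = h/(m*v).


lambda = h / (m * v)
= 6.626e-34 / (5.8215e-27 * 3.3104e+06)
= 6.626e-34 / 1.9271e-20
= 3.4382e-14 m

3.4382e-14


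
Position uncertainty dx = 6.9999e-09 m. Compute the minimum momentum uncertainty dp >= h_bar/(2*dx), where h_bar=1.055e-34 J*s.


dp = h_bar / (2 * dx)
= 1.055e-34 / (2 * 6.9999e-09)
= 1.055e-34 / 1.4000e-08
= 7.5358e-27 kg*m/s

7.5358e-27


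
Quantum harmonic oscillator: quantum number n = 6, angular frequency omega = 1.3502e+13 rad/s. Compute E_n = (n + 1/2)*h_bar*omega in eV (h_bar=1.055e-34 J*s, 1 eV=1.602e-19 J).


E = (n + 1/2) * h_bar * omega
= (6 + 0.5) * 1.055e-34 * 1.3502e+13
= 6.5 * 1.4245e-21
= 9.2590e-21 J
= 0.0578 eV

0.0578


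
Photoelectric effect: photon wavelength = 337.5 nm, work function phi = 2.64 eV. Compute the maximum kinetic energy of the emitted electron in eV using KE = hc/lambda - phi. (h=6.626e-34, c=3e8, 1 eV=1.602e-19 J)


E_photon = hc / lambda
= (6.626e-34)(3e8) / (337.5e-9)
= 5.8898e-19 J
= 3.6765 eV
KE = E_photon - phi
= 3.6765 - 2.64
= 1.0365 eV

1.0365


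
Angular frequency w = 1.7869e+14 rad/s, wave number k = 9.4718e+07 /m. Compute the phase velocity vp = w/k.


vp = w / k
= 1.7869e+14 / 9.4718e+07
= 1.8865e+06 m/s

1.8865e+06


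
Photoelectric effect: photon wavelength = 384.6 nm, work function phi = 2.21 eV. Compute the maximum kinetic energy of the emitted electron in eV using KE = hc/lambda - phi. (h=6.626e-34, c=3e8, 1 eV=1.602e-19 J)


E_photon = hc / lambda
= (6.626e-34)(3e8) / (384.6e-9)
= 5.1685e-19 J
= 3.2263 eV
KE = E_photon - phi
= 3.2263 - 2.21
= 1.0163 eV

1.0163


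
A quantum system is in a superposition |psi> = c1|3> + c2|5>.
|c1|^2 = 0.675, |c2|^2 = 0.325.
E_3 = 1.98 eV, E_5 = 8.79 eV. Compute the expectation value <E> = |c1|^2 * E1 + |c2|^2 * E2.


<E> = |c1|^2 * E1 + |c2|^2 * E2
= 0.675 * 1.98 + 0.325 * 8.79
= 1.3365 + 2.8567
= 4.1932 eV

4.1932


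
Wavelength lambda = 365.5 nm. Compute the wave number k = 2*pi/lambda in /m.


k = 2 * pi / lambda
= 6.2832 / (365.5e-9)
= 6.2832 / 3.6550e-07
= 1.7191e+07 /m

1.7191e+07


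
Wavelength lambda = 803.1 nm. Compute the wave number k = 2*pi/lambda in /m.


k = 2 * pi / lambda
= 6.2832 / (803.1e-9)
= 6.2832 / 8.0310e-07
= 7.8237e+06 /m

7.8237e+06


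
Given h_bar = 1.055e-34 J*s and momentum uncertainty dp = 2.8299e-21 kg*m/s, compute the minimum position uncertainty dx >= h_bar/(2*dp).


dx = h_bar / (2 * dp)
= 1.055e-34 / (2 * 2.8299e-21)
= 1.055e-34 / 5.6598e-21
= 1.8640e-14 m

1.8640e-14


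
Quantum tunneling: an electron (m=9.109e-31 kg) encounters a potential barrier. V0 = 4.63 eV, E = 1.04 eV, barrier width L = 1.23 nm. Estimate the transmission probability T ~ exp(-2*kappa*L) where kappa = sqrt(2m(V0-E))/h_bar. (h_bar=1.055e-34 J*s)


V0 - E = 3.59 eV = 5.7512e-19 J
kappa = sqrt(2 * m * (V0-E)) / h_bar
= sqrt(2 * 9.109e-31 * 5.7512e-19) / 1.055e-34
= 9.7023e+09 /m
2*kappa*L = 2 * 9.7023e+09 * 1.23e-9
= 23.8677
T = exp(-23.8677) = 4.308915e-11

4.308915e-11


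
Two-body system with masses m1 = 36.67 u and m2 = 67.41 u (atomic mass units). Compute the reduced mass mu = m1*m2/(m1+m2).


mu = m1 * m2 / (m1 + m2)
= 36.67 * 67.41 / (36.67 + 67.41)
= 2471.9247 / 104.08
= 23.7502 u

23.7502


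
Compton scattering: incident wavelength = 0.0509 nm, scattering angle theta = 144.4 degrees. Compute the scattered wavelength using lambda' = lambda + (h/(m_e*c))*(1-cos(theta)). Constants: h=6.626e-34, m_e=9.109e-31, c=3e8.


Compton wavelength: h/(m_e*c) = 2.4247e-12 m
d_lambda = 2.4247e-12 * (1 - cos(144.4 deg))
= 2.4247e-12 * 1.813101
= 4.3962e-12 m = 0.004396 nm
lambda' = 0.0509 + 0.004396
= 0.055296 nm

0.055296


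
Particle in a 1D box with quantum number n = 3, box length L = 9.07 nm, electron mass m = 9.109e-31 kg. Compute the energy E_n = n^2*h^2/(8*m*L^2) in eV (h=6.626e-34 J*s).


E = n^2 * h^2 / (8 * m * L^2)
= 3^2 * (6.626e-34)^2 / (8 * 9.109e-31 * (9.07e-9)^2)
= 9 * 4.3904e-67 / (8 * 9.109e-31 * 8.2265e-17)
= 6.5913e-21 J
= 0.0411 eV

0.0411


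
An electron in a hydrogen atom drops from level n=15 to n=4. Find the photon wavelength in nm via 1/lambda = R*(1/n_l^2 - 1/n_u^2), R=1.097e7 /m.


1/lambda = R * (1/n_l^2 - 1/n_u^2)
= 1.097e7 * (1/4^2 - 1/15^2)
= 1.097e7 * (0.0625 - 0.004444)
= 1.097e7 * 0.058056
= 6.3687e+05 /m
lambda = 1 / 6.3687e+05 = 1570.1805 nm

1570.1805


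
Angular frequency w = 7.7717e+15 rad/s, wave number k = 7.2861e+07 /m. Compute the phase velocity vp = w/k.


vp = w / k
= 7.7717e+15 / 7.2861e+07
= 1.0666e+08 m/s

1.0666e+08


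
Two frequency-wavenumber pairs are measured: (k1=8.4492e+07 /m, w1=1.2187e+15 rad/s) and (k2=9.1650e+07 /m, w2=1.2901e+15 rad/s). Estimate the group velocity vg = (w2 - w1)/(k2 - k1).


vg = (w2 - w1) / (k2 - k1)
= (1.2901e+15 - 1.2187e+15) / (9.1650e+07 - 8.4492e+07)
= 7.1400e+13 / 7.1580e+06
= 9.9749e+06 m/s

9.9749e+06


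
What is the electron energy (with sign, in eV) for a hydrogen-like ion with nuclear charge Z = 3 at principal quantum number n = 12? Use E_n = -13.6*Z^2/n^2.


E_n = -13.6 * Z^2 / n^2
= -13.6 * 3^2 / 12^2
= -13.6 * 9 / 144
= -0.85 eV

-0.85


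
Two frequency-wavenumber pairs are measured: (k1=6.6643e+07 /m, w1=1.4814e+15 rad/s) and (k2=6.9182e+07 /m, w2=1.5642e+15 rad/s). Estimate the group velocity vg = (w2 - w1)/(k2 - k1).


vg = (w2 - w1) / (k2 - k1)
= (1.5642e+15 - 1.4814e+15) / (6.9182e+07 - 6.6643e+07)
= 8.2800e+13 / 2.5390e+06
= 3.2611e+07 m/s

3.2611e+07


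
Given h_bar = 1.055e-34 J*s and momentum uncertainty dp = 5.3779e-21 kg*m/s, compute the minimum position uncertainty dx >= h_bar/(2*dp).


dx = h_bar / (2 * dp)
= 1.055e-34 / (2 * 5.3779e-21)
= 1.055e-34 / 1.0756e-20
= 9.8087e-15 m

9.8087e-15


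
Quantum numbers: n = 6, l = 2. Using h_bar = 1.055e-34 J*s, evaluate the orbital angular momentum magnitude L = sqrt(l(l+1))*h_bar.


L = sqrt(l*(l+1)) * h_bar
= sqrt(2 * 3) * 1.055e-34
= sqrt(6) * 1.055e-34
= 2.4495 * 1.055e-34
= 2.5842e-34 J*s

2.5842e-34


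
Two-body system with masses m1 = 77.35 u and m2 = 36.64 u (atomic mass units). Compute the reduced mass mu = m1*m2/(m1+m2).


mu = m1 * m2 / (m1 + m2)
= 77.35 * 36.64 / (77.35 + 36.64)
= 2834.104 / 113.99
= 24.8627 u

24.8627


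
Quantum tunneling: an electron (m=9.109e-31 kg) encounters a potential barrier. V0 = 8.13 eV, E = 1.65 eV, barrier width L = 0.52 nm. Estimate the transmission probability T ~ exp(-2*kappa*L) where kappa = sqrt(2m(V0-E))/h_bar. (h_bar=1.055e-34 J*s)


V0 - E = 6.48 eV = 1.0381e-18 J
kappa = sqrt(2 * m * (V0-E)) / h_bar
= sqrt(2 * 9.109e-31 * 1.0381e-18) / 1.055e-34
= 1.3035e+10 /m
2*kappa*L = 2 * 1.3035e+10 * 0.52e-9
= 13.5566
T = exp(-13.5566) = 1.295550e-06

1.295550e-06


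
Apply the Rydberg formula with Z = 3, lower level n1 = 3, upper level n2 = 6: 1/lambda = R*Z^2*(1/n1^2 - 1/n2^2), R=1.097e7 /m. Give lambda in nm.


1/lambda = R * Z^2 * (1/n1^2 - 1/n2^2)
= 1.097e7 * 3^2 * (1/3^2 - 1/6^2)
= 1.097e7 * 9 * (0.111111 - 0.027778)
= 8.2275e+06 /m
lambda = 1 / 8.2275e+06
= 121.5436 nm

121.5436


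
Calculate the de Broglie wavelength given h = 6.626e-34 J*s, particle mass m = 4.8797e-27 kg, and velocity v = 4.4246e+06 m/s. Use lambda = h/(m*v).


lambda = h / (m * v)
= 6.626e-34 / (4.8797e-27 * 4.4246e+06)
= 6.626e-34 / 2.1591e-20
= 3.0689e-14 m

3.0689e-14


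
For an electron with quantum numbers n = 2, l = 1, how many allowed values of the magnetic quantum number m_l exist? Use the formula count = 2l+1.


m_l ranges from -l to +l in integer steps
So m_l goes from -1 to +1
Count = 2l + 1 = 2*1 + 1
= 3

3


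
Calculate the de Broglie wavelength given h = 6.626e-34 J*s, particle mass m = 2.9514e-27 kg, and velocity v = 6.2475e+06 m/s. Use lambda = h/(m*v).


lambda = h / (m * v)
= 6.626e-34 / (2.9514e-27 * 6.2475e+06)
= 6.626e-34 / 1.8439e-20
= 3.5935e-14 m

3.5935e-14


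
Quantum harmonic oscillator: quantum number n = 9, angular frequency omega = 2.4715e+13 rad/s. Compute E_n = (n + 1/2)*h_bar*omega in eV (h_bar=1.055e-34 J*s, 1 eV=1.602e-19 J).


E = (n + 1/2) * h_bar * omega
= (9 + 0.5) * 1.055e-34 * 2.4715e+13
= 9.5 * 2.6074e-21
= 2.4771e-20 J
= 0.1546 eV

0.1546


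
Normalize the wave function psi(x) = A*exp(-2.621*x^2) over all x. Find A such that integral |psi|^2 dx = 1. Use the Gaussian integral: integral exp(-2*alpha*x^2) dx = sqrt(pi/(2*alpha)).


integral |psi|^2 dx = A^2 * sqrt(pi/(2*alpha)) = 1
A^2 = sqrt(2*alpha/pi)
= sqrt(2 * 2.621 / pi)
= 1.291735
A = sqrt(1.291735)
= 1.1365

1.1365


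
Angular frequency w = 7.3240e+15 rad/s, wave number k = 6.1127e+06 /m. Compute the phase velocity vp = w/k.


vp = w / k
= 7.3240e+15 / 6.1127e+06
= 1.1982e+09 m/s

1.1982e+09


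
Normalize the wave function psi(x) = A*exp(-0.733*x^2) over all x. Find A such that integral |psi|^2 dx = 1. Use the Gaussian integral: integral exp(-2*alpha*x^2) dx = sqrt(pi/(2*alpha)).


integral |psi|^2 dx = A^2 * sqrt(pi/(2*alpha)) = 1
A^2 = sqrt(2*alpha/pi)
= sqrt(2 * 0.733 / pi)
= 0.683112
A = sqrt(0.683112)
= 0.8265

0.8265


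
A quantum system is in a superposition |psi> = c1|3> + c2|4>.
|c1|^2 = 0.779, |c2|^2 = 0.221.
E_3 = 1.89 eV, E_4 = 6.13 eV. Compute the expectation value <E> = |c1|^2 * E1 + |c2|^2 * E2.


<E> = |c1|^2 * E1 + |c2|^2 * E2
= 0.779 * 1.89 + 0.221 * 6.13
= 1.4723 + 1.3547
= 2.827 eV

2.827


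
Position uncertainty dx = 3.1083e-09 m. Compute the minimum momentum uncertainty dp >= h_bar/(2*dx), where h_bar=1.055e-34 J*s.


dp = h_bar / (2 * dx)
= 1.055e-34 / (2 * 3.1083e-09)
= 1.055e-34 / 6.2166e-09
= 1.6971e-26 kg*m/s

1.6971e-26


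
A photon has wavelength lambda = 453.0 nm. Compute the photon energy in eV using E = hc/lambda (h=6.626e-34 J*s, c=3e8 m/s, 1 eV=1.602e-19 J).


E = hc / lambda
= (6.626e-34)(3e8) / (453.0e-9)
= 1.9878e-25 / 4.5300e-07
= 4.3881e-19 J
Converting to eV: 4.3881e-19 / 1.602e-19
= 2.7391 eV

2.7391


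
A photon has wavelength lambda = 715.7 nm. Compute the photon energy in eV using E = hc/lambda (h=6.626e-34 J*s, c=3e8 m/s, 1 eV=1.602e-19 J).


E = hc / lambda
= (6.626e-34)(3e8) / (715.7e-9)
= 1.9878e-25 / 7.1570e-07
= 2.7774e-19 J
Converting to eV: 2.7774e-19 / 1.602e-19
= 1.7337 eV

1.7337


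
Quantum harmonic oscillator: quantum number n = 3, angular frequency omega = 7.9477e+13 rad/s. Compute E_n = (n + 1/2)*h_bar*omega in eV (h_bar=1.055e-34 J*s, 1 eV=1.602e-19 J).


E = (n + 1/2) * h_bar * omega
= (3 + 0.5) * 1.055e-34 * 7.9477e+13
= 3.5 * 8.3848e-21
= 2.9347e-20 J
= 0.1832 eV

0.1832


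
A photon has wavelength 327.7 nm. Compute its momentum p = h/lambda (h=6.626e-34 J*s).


p = h / lambda
= 6.626e-34 / (327.7e-9)
= 6.626e-34 / 3.2770e-07
= 2.0220e-27 kg*m/s

2.0220e-27


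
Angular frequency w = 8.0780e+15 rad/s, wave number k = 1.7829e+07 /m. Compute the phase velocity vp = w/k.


vp = w / k
= 8.0780e+15 / 1.7829e+07
= 4.5308e+08 m/s

4.5308e+08


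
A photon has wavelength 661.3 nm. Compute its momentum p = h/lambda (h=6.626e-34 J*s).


p = h / lambda
= 6.626e-34 / (661.3e-9)
= 6.626e-34 / 6.6130e-07
= 1.0020e-27 kg*m/s

1.0020e-27


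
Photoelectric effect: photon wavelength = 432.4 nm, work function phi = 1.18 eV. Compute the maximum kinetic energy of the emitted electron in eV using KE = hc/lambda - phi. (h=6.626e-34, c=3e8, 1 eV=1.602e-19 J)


E_photon = hc / lambda
= (6.626e-34)(3e8) / (432.4e-9)
= 4.5971e-19 J
= 2.8696 eV
KE = E_photon - phi
= 2.8696 - 1.18
= 1.6896 eV

1.6896


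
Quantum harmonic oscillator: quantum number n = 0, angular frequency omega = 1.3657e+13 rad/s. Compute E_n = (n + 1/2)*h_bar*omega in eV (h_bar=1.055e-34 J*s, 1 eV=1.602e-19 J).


E = (n + 1/2) * h_bar * omega
= (0 + 0.5) * 1.055e-34 * 1.3657e+13
= 0.5 * 1.4408e-21
= 7.2041e-22 J
= 0.0045 eV

0.0045


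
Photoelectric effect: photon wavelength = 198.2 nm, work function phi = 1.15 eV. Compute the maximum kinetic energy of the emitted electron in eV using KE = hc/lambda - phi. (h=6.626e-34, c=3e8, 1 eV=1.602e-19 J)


E_photon = hc / lambda
= (6.626e-34)(3e8) / (198.2e-9)
= 1.0029e-18 J
= 6.2605 eV
KE = E_photon - phi
= 6.2605 - 1.15
= 5.1105 eV

5.1105


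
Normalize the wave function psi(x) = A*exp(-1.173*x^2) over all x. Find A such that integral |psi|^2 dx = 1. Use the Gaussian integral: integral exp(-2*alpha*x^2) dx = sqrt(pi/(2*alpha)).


integral |psi|^2 dx = A^2 * sqrt(pi/(2*alpha)) = 1
A^2 = sqrt(2*alpha/pi)
= sqrt(2 * 1.173 / pi)
= 0.86415
A = sqrt(0.86415)
= 0.9296

0.9296


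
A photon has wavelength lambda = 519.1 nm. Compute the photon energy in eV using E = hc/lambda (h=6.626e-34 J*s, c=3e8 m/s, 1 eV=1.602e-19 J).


E = hc / lambda
= (6.626e-34)(3e8) / (519.1e-9)
= 1.9878e-25 / 5.1910e-07
= 3.8293e-19 J
Converting to eV: 3.8293e-19 / 1.602e-19
= 2.3903 eV

2.3903


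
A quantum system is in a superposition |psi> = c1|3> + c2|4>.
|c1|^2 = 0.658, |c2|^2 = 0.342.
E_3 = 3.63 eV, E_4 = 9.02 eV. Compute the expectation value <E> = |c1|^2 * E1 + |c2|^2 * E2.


<E> = |c1|^2 * E1 + |c2|^2 * E2
= 0.658 * 3.63 + 0.342 * 9.02
= 2.3885 + 3.0848
= 5.4734 eV

5.4734


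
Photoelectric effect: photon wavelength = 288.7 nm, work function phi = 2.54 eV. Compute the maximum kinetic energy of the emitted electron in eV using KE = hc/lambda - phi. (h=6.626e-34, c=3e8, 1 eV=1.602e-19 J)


E_photon = hc / lambda
= (6.626e-34)(3e8) / (288.7e-9)
= 6.8853e-19 J
= 4.298 eV
KE = E_photon - phi
= 4.298 - 2.54
= 1.758 eV

1.758


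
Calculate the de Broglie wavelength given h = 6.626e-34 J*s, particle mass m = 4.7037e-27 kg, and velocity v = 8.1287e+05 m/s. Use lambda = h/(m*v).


lambda = h / (m * v)
= 6.626e-34 / (4.7037e-27 * 8.1287e+05)
= 6.626e-34 / 3.8235e-21
= 1.7330e-13 m

1.7330e-13


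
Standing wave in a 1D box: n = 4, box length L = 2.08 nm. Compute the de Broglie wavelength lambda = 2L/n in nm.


lambda = 2L / n
= 2 * 2.08 / 4
= 4.16 / 4
= 1.04 nm

1.04
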